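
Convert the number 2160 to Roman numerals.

Convert 2160 to Roman numerals:
  2160 contains 2×1000 (MM)
  160 contains 1×100 (C)
  60 contains 1×50 (L)
  10 contains 1×10 (X)

MMCLX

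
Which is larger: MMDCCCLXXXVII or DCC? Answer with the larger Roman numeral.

MMDCCCLXXXVII = 2887
DCC = 700
2887 is larger

MMDCCCLXXXVII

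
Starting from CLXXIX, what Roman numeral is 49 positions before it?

CLXXIX = 179
179 - 49 = 130

CXXX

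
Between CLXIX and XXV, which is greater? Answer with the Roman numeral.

CLXIX = 169
XXV = 25
169 is larger

CLXIX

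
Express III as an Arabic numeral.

III: I=1, I=1, I=1
1 + 1 + 1 = 3

3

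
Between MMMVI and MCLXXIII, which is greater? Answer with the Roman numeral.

MMMVI = 3006
MCLXXIII = 1173
3006 is larger

MMMVI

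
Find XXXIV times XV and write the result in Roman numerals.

XXXIV = 34
XV = 15
34 × 15 = 510

DX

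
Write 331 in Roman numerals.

Convert 331 to Roman numerals:
  331 contains 3×100 (CCC)
  31 contains 3×10 (XXX)
  1 contains 1×1 (I)

CCCXXXI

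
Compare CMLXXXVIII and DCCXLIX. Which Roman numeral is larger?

CMLXXXVIII = 988
DCCXLIX = 749
988 is larger

CMLXXXVIII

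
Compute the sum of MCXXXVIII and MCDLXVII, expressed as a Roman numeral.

MCXXXVIII = 1138
MCDLXVII = 1467
1138 + 1467 = 2605

MMDCV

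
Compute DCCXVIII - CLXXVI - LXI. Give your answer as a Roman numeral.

DCCXVIII = 718, CLXXVI = 176, LXI = 61
718 - 176 = 542
542 - 61 = 481

CDLXXXI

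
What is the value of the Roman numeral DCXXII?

DCXXII: D=500, C=100, X=10, X=10, I=1, I=1
500 + 100 + 10 + 10 + 1 + 1 = 622

622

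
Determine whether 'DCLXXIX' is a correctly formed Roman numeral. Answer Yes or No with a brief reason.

'DCLXXIX': Check the rules: uses only the symbols I, V, X, L, C, D, M; no symbol is repeated more than three times in a row; V, L and D each appear at most once; the only place a smaller symbol precedes a larger one is the allowed subtractive pair IX, the symbol right after such a pair (if any) is smaller than the pair's first symbol, and otherwise the values never increase from left to right. Value: D (500) + C (100) + L (50) + X (10) + X (10) + IX (9) = 679. So it is a valid standard Roman numeral.

Yes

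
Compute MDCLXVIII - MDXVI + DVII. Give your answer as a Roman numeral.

MDCLXVIII = 1668, MDXVI = 1516, DVII = 507
1668 - 1516 = 152
152 + 507 = 659

DCLIX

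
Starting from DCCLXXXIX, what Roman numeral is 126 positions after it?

DCCLXXXIX = 789
789 + 126 = 915

CMXV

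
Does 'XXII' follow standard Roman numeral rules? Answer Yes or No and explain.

'XXII': Check the rules: uses only the symbols I, V, X, L, C, D, M; no symbol is repeated more than three times in a row; V, L and D each appear at most once; no smaller symbol precedes a larger one (values never increase from left to right). Value: X (10) + X (10) + I (1) + I (1) = 22. So it is a valid standard Roman numeral.

Yes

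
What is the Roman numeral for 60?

Convert 60 to Roman numerals:
  60 contains 1×50 (L)
  10 contains 1×10 (X)

LX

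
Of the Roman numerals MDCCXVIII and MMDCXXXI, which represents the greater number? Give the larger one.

MDCCXVIII = 1718
MMDCXXXI = 2631
2631 is larger

MMDCXXXI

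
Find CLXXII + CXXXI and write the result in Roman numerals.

CLXXII = 172
CXXXI = 131
172 + 131 = 303

CCCIII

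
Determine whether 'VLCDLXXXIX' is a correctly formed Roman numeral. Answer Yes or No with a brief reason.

'VLCDLXXXIX': L should not appear more than once

No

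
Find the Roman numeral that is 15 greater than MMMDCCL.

MMMDCCL = 3750
3750 + 15 = 3765

MMMDCCLXV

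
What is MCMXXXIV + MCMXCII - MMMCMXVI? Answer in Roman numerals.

MCMXXXIV = 1934, MCMXCII = 1992, MMMCMXVI = 3916
1934 + 1992 = 3926
3926 - 3916 = 10

X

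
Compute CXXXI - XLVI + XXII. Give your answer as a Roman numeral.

CXXXI = 131, XLVI = 46, XXII = 22
131 - 46 = 85
85 + 22 = 107

CVII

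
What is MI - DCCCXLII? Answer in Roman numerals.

MI = 1001
DCCCXLII = 842
1001 - 842 = 159

CLIX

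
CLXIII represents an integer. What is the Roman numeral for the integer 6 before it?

CLXIII = 163
163 - 6 = 157

CLVII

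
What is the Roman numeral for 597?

Convert 597 to Roman numerals:
  597 contains 1×500 (D)
  97 contains 1×90 (XC)
  7 contains 1×5 (V)
  2 contains 2×1 (II)

DXCVII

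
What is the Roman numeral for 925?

Convert 925 to Roman numerals:
  925 contains 1×900 (CM)
  25 contains 2×10 (XX)
  5 contains 1×5 (V)

CMXXV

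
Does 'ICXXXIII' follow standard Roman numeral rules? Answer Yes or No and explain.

'ICXXXIII': Invalid subtractive combination: IC

No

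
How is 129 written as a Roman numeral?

Convert 129 to Roman numerals:
  129 contains 1×100 (C)
  29 contains 2×10 (XX)
  9 contains 1×9 (IX)

CXXIX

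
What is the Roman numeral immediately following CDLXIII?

CDLXIII = 463; next is 464

CDLXIV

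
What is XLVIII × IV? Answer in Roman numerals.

XLVIII = 48
IV = 4
48 × 4 = 192

CXCII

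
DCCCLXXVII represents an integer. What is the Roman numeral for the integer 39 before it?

DCCCLXXVII = 877
877 - 39 = 838

DCCCXXXVIII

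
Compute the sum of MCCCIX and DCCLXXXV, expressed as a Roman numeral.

MCCCIX = 1309
DCCLXXXV = 785
1309 + 785 = 2094

MMXCIV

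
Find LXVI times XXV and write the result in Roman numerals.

LXVI = 66
XXV = 25
66 × 25 = 1650

MDCL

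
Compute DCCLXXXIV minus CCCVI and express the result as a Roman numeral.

DCCLXXXIV = 784
CCCVI = 306
784 - 306 = 478

CDLXXVIII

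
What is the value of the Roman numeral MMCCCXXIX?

MMCCCXXIX: M=1000, M=1000, C=100, C=100, C=100, X=10, X=10, IX=9
1000 + 1000 + 100 + 100 + 100 + 10 + 10 + 9 = 2329

2329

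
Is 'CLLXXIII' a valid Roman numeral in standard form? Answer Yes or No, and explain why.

'CLLXXIII': L should not appear more than once

No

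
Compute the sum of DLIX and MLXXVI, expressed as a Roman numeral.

DLIX = 559
MLXXVI = 1076
559 + 1076 = 1635

MDCXXXV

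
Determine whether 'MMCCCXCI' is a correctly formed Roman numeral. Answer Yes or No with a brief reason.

'MMCCCXCI': Check the rules: uses only the symbols I, V, X, L, C, D, M; no symbol is repeated more than three times in a row; V, L and D each appear at most once; the only place a smaller symbol precedes a larger one is the allowed subtractive pair XC, the symbol right after such a pair (if any) is smaller than the pair's first symbol, and otherwise the values never increase from left to right. Value: M (1000) + M (1000) + C (100) + C (100) + C (100) + XC (90) + I (1) = 2391. So it is a valid standard Roman numeral.

Yes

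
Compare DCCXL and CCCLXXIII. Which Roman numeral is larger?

DCCXL = 740
CCCLXXIII = 373
740 is larger

DCCXL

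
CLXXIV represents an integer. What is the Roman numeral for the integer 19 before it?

CLXXIV = 174
174 - 19 = 155

CLV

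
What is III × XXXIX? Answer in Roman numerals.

III = 3
XXXIX = 39
3 × 39 = 117

CXVII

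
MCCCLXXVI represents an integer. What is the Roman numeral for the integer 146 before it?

MCCCLXXVI = 1376
1376 - 146 = 1230

MCCXXX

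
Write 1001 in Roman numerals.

Convert 1001 to Roman numerals:
  1001 contains 1×1000 (M)
  1 contains 1×1 (I)

MI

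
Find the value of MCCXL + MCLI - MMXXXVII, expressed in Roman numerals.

MCCXL = 1240, MCLI = 1151, MMXXXVII = 2037
1240 + 1151 = 2391
2391 - 2037 = 354

CCCLIV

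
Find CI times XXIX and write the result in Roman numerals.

CI = 101
XXIX = 29
101 × 29 = 2929

MMCMXXIX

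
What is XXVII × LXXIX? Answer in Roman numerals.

XXVII = 27
LXXIX = 79
27 × 79 = 2133

MMCXXXIII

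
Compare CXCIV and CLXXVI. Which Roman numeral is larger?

CXCIV = 194
CLXXVI = 176
194 is larger

CXCIV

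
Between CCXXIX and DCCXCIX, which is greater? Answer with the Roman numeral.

CCXXIX = 229
DCCXCIX = 799
799 is larger

DCCXCIX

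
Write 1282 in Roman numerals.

Convert 1282 to Roman numerals:
  1282 contains 1×1000 (M)
  282 contains 2×100 (CC)
  82 contains 1×50 (L)
  32 contains 3×10 (XXX)
  2 contains 2×1 (II)

MCCLXXXII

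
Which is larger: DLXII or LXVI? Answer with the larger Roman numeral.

DLXII = 562
LXVI = 66
562 is larger

DLXII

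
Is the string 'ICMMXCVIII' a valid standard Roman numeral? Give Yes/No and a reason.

'ICMMXCVIII': Invalid subtractive combination: IC

No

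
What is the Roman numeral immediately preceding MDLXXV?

MDLXXV = 1575; previous is 1574

MDLXXIV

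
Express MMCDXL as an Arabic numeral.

MMCDXL: M=1000, M=1000, CD=400, XL=40
1000 + 1000 + 400 + 40 = 2440

2440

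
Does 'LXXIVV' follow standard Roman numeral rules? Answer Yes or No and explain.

'LXXIVV': V should not appear more than once

No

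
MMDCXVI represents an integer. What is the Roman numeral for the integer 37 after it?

MMDCXVI = 2616
2616 + 37 = 2653

MMDCLIII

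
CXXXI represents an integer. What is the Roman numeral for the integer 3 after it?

CXXXI = 131
131 + 3 = 134

CXXXIV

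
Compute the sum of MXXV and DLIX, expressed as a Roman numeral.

MXXV = 1025
DLIX = 559
1025 + 559 = 1584

MDLXXXIV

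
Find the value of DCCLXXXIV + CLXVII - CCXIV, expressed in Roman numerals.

DCCLXXXIV = 784, CLXVII = 167, CCXIV = 214
784 + 167 = 951
951 - 214 = 737

DCCXXXVII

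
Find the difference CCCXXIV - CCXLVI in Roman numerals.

CCCXXIV = 324
CCXLVI = 246
324 - 246 = 78

LXXVIII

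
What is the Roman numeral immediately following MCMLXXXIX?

MCMLXXXIX = 1989; next is 1990

MCMXC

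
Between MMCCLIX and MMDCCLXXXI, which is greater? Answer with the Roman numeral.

MMCCLIX = 2259
MMDCCLXXXI = 2781
2781 is larger

MMDCCLXXXI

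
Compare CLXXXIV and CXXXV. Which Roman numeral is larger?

CLXXXIV = 184
CXXXV = 135
184 is larger

CLXXXIV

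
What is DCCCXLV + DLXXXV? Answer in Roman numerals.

DCCCXLV = 845
DLXXXV = 585
845 + 585 = 1430

MCDXXX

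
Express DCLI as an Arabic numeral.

DCLI: D=500, C=100, L=50, I=1
500 + 100 + 50 + 1 = 651

651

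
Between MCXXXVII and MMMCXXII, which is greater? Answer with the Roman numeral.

MCXXXVII = 1137
MMMCXXII = 3122
3122 is larger

MMMCXXII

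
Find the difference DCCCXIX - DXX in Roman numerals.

DCCCXIX = 819
DXX = 520
819 - 520 = 299

CCXCIX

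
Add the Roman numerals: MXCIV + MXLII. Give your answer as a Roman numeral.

MXCIV = 1094
MXLII = 1042
1094 + 1042 = 2136

MMCXXXVI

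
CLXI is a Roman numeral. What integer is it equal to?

CLXI: C=100, L=50, X=10, I=1
100 + 50 + 10 + 1 = 161

161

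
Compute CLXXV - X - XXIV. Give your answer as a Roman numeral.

CLXXV = 175, X = 10, XXIV = 24
175 - 10 = 165
165 - 24 = 141

CXLI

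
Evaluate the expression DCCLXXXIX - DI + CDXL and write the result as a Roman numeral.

DCCLXXXIX = 789, DI = 501, CDXL = 440
789 - 501 = 288
288 + 440 = 728

DCCXXVIII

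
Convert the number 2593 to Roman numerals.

Convert 2593 to Roman numerals:
  2593 contains 2×1000 (MM)
  593 contains 1×500 (D)
  93 contains 1×90 (XC)
  3 contains 3×1 (III)

MMDXCIII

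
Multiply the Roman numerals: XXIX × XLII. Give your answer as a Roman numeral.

XXIX = 29
XLII = 42
29 × 42 = 1218

MCCXVIII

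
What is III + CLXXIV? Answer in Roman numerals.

III = 3
CLXXIV = 174
3 + 174 = 177

CLXXVII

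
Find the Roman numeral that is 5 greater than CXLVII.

CXLVII = 147
147 + 5 = 152

CLII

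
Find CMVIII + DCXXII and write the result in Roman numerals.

CMVIII = 908
DCXXII = 622
908 + 622 = 1530

MDXXX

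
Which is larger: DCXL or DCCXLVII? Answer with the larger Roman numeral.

DCXL = 640
DCCXLVII = 747
747 is larger

DCCXLVII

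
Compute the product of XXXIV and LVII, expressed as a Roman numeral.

XXXIV = 34
LVII = 57
34 × 57 = 1938

MCMXXXVIII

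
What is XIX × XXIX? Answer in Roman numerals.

XIX = 19
XXIX = 29
19 × 29 = 551

DLI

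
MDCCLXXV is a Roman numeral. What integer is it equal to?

MDCCLXXV: M=1000, D=500, C=100, C=100, L=50, X=10, X=10, V=5
1000 + 500 + 100 + 100 + 50 + 10 + 10 + 5 = 1775

1775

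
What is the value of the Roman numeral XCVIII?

XCVIII: XC=90, V=5, I=1, I=1, I=1
90 + 5 + 1 + 1 + 1 = 98

98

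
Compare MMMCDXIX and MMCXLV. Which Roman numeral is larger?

MMMCDXIX = 3419
MMCXLV = 2145
3419 is larger

MMMCDXIX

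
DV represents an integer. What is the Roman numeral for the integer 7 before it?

DV = 505
505 - 7 = 498

CDXCVIII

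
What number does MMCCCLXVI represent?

MMCCCLXVI: M=1000, M=1000, C=100, C=100, C=100, L=50, X=10, V=5, I=1
1000 + 1000 + 100 + 100 + 100 + 50 + 10 + 5 + 1 = 2366

2366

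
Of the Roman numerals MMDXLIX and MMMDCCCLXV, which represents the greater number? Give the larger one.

MMDXLIX = 2549
MMMDCCCLXV = 3865
3865 is larger

MMMDCCCLXV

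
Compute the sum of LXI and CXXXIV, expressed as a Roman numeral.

LXI = 61
CXXXIV = 134
61 + 134 = 195

CXCV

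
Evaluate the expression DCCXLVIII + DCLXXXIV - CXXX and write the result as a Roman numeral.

DCCXLVIII = 748, DCLXXXIV = 684, CXXX = 130
748 + 684 = 1432
1432 - 130 = 1302

MCCCII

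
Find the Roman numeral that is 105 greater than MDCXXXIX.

MDCXXXIX = 1639
1639 + 105 = 1744

MDCCXLIV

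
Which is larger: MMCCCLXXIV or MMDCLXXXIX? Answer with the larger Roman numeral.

MMCCCLXXIV = 2374
MMDCLXXXIX = 2689
2689 is larger

MMDCLXXXIX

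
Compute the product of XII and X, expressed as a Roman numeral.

XII = 12
X = 10
12 × 10 = 120

CXX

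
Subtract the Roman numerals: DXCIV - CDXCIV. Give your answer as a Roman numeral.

DXCIV = 594
CDXCIV = 494
594 - 494 = 100

C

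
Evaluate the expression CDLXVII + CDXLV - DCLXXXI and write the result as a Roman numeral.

CDLXVII = 467, CDXLV = 445, DCLXXXI = 681
467 + 445 = 912
912 - 681 = 231

CCXXXI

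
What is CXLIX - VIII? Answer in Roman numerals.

CXLIX = 149
VIII = 8
149 - 8 = 141

CXLI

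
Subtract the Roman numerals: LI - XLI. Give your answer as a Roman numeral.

LI = 51
XLI = 41
51 - 41 = 10

X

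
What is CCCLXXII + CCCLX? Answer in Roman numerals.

CCCLXXII = 372
CCCLX = 360
372 + 360 = 732

DCCXXXII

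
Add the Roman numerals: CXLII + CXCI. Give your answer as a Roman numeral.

CXLII = 142
CXCI = 191
142 + 191 = 333

CCCXXXIII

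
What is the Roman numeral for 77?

Convert 77 to Roman numerals:
  77 contains 1×50 (L)
  27 contains 2×10 (XX)
  7 contains 1×5 (V)
  2 contains 2×1 (II)

LXXVII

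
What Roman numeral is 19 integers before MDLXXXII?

MDLXXXII = 1582
1582 - 19 = 1563

MDLXIII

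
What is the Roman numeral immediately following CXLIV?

CXLIV = 144, so the next integer is 144 + 1 = 145

CXLV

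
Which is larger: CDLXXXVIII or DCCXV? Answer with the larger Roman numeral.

CDLXXXVIII = 488
DCCXV = 715
715 is larger

DCCXV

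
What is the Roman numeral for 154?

Convert 154 to Roman numerals:
  154 contains 1×100 (C)
  54 contains 1×50 (L)
  4 contains 1×4 (IV)

CLIV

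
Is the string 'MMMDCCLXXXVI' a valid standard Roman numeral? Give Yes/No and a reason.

'MMMDCCLXXXVI': Check the rules: uses only the symbols I, V, X, L, C, D, M; no symbol is repeated more than three times in a row; V, L and D each appear at most once; no smaller symbol precedes a larger one (values never increase from left to right). Value: M (1000) + M (1000) + M (1000) + D (500) + C (100) + C (100) + L (50) + X (10) + X (10) + X (10) + V (5) + I (1) = 3786. So it is a valid standard Roman numeral.

Yes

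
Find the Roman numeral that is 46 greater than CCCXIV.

CCCXIV = 314
314 + 46 = 360

CCCLX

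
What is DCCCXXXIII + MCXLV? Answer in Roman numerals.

DCCCXXXIII = 833
MCXLV = 1145
833 + 1145 = 1978

MCMLXXVIII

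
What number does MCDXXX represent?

MCDXXX: M=1000, CD=400, X=10, X=10, X=10
1000 + 400 + 10 + 10 + 10 = 1430

1430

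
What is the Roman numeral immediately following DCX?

DCX = 610, so the next integer is 610 + 1 = 611

DCXI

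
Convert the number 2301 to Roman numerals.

Convert 2301 to Roman numerals:
  2301 contains 2×1000 (MM)
  301 contains 3×100 (CCC)
  1 contains 1×1 (I)

MMCCCI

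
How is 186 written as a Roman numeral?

Convert 186 to Roman numerals:
  186 contains 1×100 (C)
  86 contains 1×50 (L)
  36 contains 3×10 (XXX)
  6 contains 1×5 (V)
  1 contains 1×1 (I)

CLXXXVI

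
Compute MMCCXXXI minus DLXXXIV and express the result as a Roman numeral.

MMCCXXXI = 2231
DLXXXIV = 584
2231 - 584 = 1647

MDCXLVII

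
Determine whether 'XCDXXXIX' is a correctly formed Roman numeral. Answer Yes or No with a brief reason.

'XCDXXXIX': X (position 1) comes before the larger symbol D (position 3) without being directly in front of it as a subtractive pair; apart from IV, IX, XL, XC, CD and CM, symbols must go from largest to smallest

No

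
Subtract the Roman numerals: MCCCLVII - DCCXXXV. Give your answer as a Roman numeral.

MCCCLVII = 1357
DCCXXXV = 735
1357 - 735 = 622

DCXXII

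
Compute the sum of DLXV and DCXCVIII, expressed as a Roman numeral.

DLXV = 565
DCXCVIII = 698
565 + 698 = 1263

MCCLXIII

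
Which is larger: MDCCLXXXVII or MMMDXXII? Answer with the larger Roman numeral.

MDCCLXXXVII = 1787
MMMDXXII = 3522
3522 is larger

MMMDXXII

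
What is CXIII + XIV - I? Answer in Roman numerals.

CXIII = 113, XIV = 14, I = 1
113 + 14 = 127
127 - 1 = 126

CXXVI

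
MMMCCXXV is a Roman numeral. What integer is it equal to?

MMMCCXXV: M=1000, M=1000, M=1000, C=100, C=100, X=10, X=10, V=5
1000 + 1000 + 1000 + 100 + 100 + 10 + 10 + 5 = 3225

3225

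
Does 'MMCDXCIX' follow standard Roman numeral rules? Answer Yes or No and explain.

'MMCDXCIX': Check the rules: uses only the symbols I, V, X, L, C, D, M; no symbol is repeated more than three times in a row; V, L and D each appear at most once; the only places a smaller symbol precedes a larger one are the allowed subtractive pairs CD, XC, IX, the symbol right after such a pair (if any) is smaller than the pair's first symbol, and otherwise the values never increase from left to right. Value: M (1000) + M (1000) + CD (400) + XC (90) + IX (9) = 2499. So it is a valid standard Roman numeral.

Yes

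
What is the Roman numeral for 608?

Convert 608 to Roman numerals:
  608 contains 1×500 (D)
  108 contains 1×100 (C)
  8 contains 1×5 (V)
  3 contains 3×1 (III)

DCVIII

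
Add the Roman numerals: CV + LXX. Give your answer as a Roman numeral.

CV = 105
LXX = 70
105 + 70 = 175

CLXXV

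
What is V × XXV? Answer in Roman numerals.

V = 5
XXV = 25
5 × 25 = 125

CXXV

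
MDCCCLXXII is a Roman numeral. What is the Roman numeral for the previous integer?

MDCCCLXXII = 1872, so the previous integer is 1872 - 1 = 1871

MDCCCLXXI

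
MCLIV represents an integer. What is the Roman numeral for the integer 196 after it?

MCLIV = 1154
1154 + 196 = 1350

MCCCL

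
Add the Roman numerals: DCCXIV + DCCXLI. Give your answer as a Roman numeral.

DCCXIV = 714
DCCXLI = 741
714 + 741 = 1455

MCDLV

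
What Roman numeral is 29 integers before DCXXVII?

DCXXVII = 627
627 - 29 = 598

DXCVIII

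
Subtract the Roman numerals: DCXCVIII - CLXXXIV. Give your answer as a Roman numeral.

DCXCVIII = 698
CLXXXIV = 184
698 - 184 = 514

DXIV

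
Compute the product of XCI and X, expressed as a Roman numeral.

XCI = 91
X = 10
91 × 10 = 910

CMX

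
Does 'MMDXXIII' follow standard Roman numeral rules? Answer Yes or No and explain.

'MMDXXIII': Check the rules: uses only the symbols I, V, X, L, C, D, M; no symbol is repeated more than three times in a row; V, L and D each appear at most once; no smaller symbol precedes a larger one (values never increase from left to right). Value: M (1000) + M (1000) + D (500) + X (10) + X (10) + I (1) + I (1) + I (1) = 2523. So it is a valid standard Roman numeral.

Yes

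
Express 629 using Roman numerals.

Convert 629 to Roman numerals:
  629 contains 1×500 (D)
  129 contains 1×100 (C)
  29 contains 2×10 (XX)
  9 contains 1×9 (IX)

DCXXIX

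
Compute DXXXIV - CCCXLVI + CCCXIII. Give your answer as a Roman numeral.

DXXXIV = 534, CCCXLVI = 346, CCCXIII = 313
534 - 346 = 188
188 + 313 = 501

DI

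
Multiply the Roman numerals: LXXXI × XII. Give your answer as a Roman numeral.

LXXXI = 81
XII = 12
81 × 12 = 972

CMLXXII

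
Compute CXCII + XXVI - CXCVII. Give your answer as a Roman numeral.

CXCII = 192, XXVI = 26, CXCVII = 197
192 + 26 = 218
218 - 197 = 21

XXI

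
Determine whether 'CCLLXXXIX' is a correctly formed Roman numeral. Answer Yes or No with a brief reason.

'CCLLXXXIX': L should not appear more than once

No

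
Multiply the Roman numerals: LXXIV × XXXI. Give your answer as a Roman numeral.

LXXIV = 74
XXXI = 31
74 × 31 = 2294

MMCCXCIV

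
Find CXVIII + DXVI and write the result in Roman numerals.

CXVIII = 118
DXVI = 516
118 + 516 = 634

DCXXXIV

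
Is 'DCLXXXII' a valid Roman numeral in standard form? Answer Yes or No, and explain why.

'DCLXXXII': Check the rules: uses only the symbols I, V, X, L, C, D, M; no symbol is repeated more than three times in a row; V, L and D each appear at most once; no smaller symbol precedes a larger one (values never increase from left to right). Value: D (500) + C (100) + L (50) + X (10) + X (10) + X (10) + I (1) + I (1) = 682. So it is a valid standard Roman numeral.

Yes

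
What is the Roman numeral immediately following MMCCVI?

MMCCVI = 2206; next is 2207

MMCCVII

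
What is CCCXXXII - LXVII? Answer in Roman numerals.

CCCXXXII = 332
LXVII = 67
332 - 67 = 265

CCLXV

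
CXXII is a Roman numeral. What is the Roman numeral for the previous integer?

CXXII = 122, so the previous integer is 122 - 1 = 121

CXXI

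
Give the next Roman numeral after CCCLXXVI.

CCCLXXVI = 376, so the next integer is 376 + 1 = 377

CCCLXXVII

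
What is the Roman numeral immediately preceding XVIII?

XVIII = 18, so the previous integer is 18 - 1 = 17

XVII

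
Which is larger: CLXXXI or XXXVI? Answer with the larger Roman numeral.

CLXXXI = 181
XXXVI = 36
181 is larger

CLXXXI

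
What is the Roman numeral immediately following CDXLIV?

CDXLIV = 444, so the next integer is 444 + 1 = 445

CDXLV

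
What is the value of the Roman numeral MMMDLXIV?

MMMDLXIV: M=1000, M=1000, M=1000, D=500, L=50, X=10, IV=4
1000 + 1000 + 1000 + 500 + 50 + 10 + 4 = 3564

3564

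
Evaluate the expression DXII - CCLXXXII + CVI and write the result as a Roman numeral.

DXII = 512, CCLXXXII = 282, CVI = 106
512 - 282 = 230
230 + 106 = 336

CCCXXXVI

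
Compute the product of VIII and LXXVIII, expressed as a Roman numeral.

VIII = 8
LXXVIII = 78
8 × 78 = 624

DCXXIV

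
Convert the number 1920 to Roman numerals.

Convert 1920 to Roman numerals:
  1920 contains 1×1000 (M)
  920 contains 1×900 (CM)
  20 contains 2×10 (XX)

MCMXX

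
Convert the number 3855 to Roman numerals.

Convert 3855 to Roman numerals:
  3855 contains 3×1000 (MMM)
  855 contains 1×500 (D)
  355 contains 3×100 (CCC)
  55 contains 1×50 (L)
  5 contains 1×5 (V)

MMMDCCCLV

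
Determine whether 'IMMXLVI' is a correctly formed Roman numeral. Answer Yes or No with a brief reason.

'IMMXLVI': Invalid subtractive combination: IM

No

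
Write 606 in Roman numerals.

Convert 606 to Roman numerals:
  606 contains 1×500 (D)
  106 contains 1×100 (C)
  6 contains 1×5 (V)
  1 contains 1×1 (I)

DCVI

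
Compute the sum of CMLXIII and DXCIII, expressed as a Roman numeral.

CMLXIII = 963
DXCIII = 593
963 + 593 = 1556

MDLVI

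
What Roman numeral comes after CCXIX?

CCXIX = 219; next is 220

CCXX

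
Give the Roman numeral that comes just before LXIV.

LXIV = 64; previous is 63

LXIII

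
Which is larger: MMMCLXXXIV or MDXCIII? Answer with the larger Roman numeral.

MMMCLXXXIV = 3184
MDXCIII = 1593
3184 is larger

MMMCLXXXIV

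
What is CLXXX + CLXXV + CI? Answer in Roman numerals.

CLXXX = 180, CLXXV = 175, CI = 101
180 + 175 = 355
355 + 101 = 456

CDLVI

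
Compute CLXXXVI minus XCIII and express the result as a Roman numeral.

CLXXXVI = 186
XCIII = 93
186 - 93 = 93

XCIII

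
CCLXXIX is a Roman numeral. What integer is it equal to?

CCLXXIX: C=100, C=100, L=50, X=10, X=10, IX=9
100 + 100 + 50 + 10 + 10 + 9 = 279

279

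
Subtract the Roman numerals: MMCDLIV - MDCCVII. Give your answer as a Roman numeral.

MMCDLIV = 2454
MDCCVII = 1707
2454 - 1707 = 747

DCCXLVII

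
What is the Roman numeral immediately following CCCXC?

CCCXC = 390; next is 391

CCCXCI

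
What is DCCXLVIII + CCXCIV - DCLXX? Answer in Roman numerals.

DCCXLVIII = 748, CCXCIV = 294, DCLXX = 670
748 + 294 = 1042
1042 - 670 = 372

CCCLXXII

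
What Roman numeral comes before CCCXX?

CCCXX = 320; previous is 319

CCCXIX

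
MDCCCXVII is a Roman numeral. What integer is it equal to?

MDCCCXVII: M=1000, D=500, C=100, C=100, C=100, X=10, V=5, I=1, I=1
1000 + 500 + 100 + 100 + 100 + 10 + 5 + 1 + 1 = 1817

1817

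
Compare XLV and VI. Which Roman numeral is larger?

XLV = 45
VI = 6
45 is larger

XLV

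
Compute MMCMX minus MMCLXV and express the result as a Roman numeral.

MMCMX = 2910
MMCLXV = 2165
2910 - 2165 = 745

DCCXLV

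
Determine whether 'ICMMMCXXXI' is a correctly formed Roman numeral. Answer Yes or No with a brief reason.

'ICMMMCXXXI': Invalid subtractive combination: IC

No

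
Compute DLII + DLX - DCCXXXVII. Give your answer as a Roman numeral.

DLII = 552, DLX = 560, DCCXXXVII = 737
552 + 560 = 1112
1112 - 737 = 375

CCCLXXV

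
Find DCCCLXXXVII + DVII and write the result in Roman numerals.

DCCCLXXXVII = 887
DVII = 507
887 + 507 = 1394

MCCCXCIV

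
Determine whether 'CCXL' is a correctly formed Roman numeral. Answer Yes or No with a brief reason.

'CCXL': Check the rules: uses only the symbols I, V, X, L, C, D, M; no symbol is repeated more than three times in a row; V, L and D each appear at most once; the only place a smaller symbol precedes a larger one is the allowed subtractive pair XL, the symbol right after such a pair (if any) is smaller than the pair's first symbol, and otherwise the values never increase from left to right. Value: C (100) + C (100) + XL (40) = 240. So it is a valid standard Roman numeral.

Yes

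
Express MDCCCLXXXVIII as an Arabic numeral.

MDCCCLXXXVIII: M=1000, D=500, C=100, C=100, C=100, L=50, X=10, X=10, X=10, V=5, I=1, I=1, I=1
1000 + 500 + 100 + 100 + 100 + 50 + 10 + 10 + 10 + 5 + 1 + 1 + 1 = 1888

1888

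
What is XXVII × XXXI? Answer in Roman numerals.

XXVII = 27
XXXI = 31
27 × 31 = 837

DCCCXXXVII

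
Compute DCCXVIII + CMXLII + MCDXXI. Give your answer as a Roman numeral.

DCCXVIII = 718, CMXLII = 942, MCDXXI = 1421
718 + 942 = 1660
1660 + 1421 = 3081

MMMLXXXI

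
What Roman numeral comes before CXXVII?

CXXVII = 127; previous is 126

CXXVI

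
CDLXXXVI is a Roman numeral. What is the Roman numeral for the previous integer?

CDLXXXVI = 486, so the previous integer is 486 - 1 = 485

CDLXXXV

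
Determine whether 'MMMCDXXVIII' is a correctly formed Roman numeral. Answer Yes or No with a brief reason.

'MMMCDXXVIII': Check the rules: uses only the symbols I, V, X, L, C, D, M; no symbol is repeated more than three times in a row; V, L and D each appear at most once; the only place a smaller symbol precedes a larger one is the allowed subtractive pair CD, the symbol right after such a pair (if any) is smaller than the pair's first symbol, and otherwise the values never increase from left to right. Value: M (1000) + M (1000) + M (1000) + CD (400) + X (10) + X (10) + V (5) + I (1) + I (1) + I (1) = 3428. So it is a valid standard Roman numeral.

Yes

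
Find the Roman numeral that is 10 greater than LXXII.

LXXII = 72
72 + 10 = 82

LXXXII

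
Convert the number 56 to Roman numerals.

Convert 56 to Roman numerals:
  56 contains 1×50 (L)
  6 contains 1×5 (V)
  1 contains 1×1 (I)

LVI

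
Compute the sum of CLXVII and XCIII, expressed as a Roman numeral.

CLXVII = 167
XCIII = 93
167 + 93 = 260

CCLX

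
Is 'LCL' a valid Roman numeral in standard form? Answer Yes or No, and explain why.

'LCL': L should not appear more than once

No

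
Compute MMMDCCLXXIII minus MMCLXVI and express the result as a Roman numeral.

MMMDCCLXXIII = 3773
MMCLXVI = 2166
3773 - 2166 = 1607

MDCVII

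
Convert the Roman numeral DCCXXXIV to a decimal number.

DCCXXXIV: D=500, C=100, C=100, X=10, X=10, X=10, IV=4
500 + 100 + 100 + 10 + 10 + 10 + 4 = 734

734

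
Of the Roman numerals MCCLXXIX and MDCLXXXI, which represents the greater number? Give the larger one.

MCCLXXIX = 1279
MDCLXXXI = 1681
1681 is larger

MDCLXXXI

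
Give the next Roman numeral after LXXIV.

LXXIV = 74; next is 75

LXXV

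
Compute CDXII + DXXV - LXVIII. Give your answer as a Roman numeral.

CDXII = 412, DXXV = 525, LXVIII = 68
412 + 525 = 937
937 - 68 = 869

DCCCLXIX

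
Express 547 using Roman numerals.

Convert 547 to Roman numerals:
  547 contains 1×500 (D)
  47 contains 1×40 (XL)
  7 contains 1×5 (V)
  2 contains 2×1 (II)

DXLVII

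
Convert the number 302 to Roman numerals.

Convert 302 to Roman numerals:
  302 contains 3×100 (CCC)
  2 contains 2×1 (II)

CCCII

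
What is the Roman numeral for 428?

Convert 428 to Roman numerals:
  428 contains 1×400 (CD)
  28 contains 2×10 (XX)
  8 contains 1×5 (V)
  3 contains 3×1 (III)

CDXXVIII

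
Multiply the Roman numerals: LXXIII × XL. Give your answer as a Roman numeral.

LXXIII = 73
XL = 40
73 × 40 = 2920

MMCMXX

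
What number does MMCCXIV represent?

MMCCXIV: M=1000, M=1000, C=100, C=100, X=10, IV=4
1000 + 1000 + 100 + 100 + 10 + 4 = 2214

2214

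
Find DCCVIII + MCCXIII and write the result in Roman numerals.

DCCVIII = 708
MCCXIII = 1213
708 + 1213 = 1921

MCMXXI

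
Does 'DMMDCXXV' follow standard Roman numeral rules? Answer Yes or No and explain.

'DMMDCXXV': D should not appear more than once

No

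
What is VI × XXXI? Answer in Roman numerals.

VI = 6
XXXI = 31
6 × 31 = 186

CLXXXVI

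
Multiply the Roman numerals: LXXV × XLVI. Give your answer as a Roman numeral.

LXXV = 75
XLVI = 46
75 × 46 = 3450

MMMCDL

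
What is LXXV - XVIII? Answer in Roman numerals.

LXXV = 75
XVIII = 18
75 - 18 = 57

LVII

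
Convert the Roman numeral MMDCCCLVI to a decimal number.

MMDCCCLVI: M=1000, M=1000, D=500, C=100, C=100, C=100, L=50, V=5, I=1
1000 + 1000 + 500 + 100 + 100 + 100 + 50 + 5 + 1 = 2856

2856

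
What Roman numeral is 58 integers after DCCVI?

DCCVI = 706
706 + 58 = 764

DCCLXIV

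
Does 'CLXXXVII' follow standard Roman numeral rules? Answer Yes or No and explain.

'CLXXXVII': Check the rules: uses only the symbols I, V, X, L, C, D, M; no symbol is repeated more than three times in a row; V, L and D each appear at most once; no smaller symbol precedes a larger one (values never increase from left to right). Value: C (100) + L (50) + X (10) + X (10) + X (10) + V (5) + I (1) + I (1) = 187. So it is a valid standard Roman numeral.

Yes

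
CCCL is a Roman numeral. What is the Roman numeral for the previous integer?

CCCL = 350, so the previous integer is 350 - 1 = 349

CCCXLIX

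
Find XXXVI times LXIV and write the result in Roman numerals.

XXXVI = 36
LXIV = 64
36 × 64 = 2304

MMCCCIV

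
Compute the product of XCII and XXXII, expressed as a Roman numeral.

XCII = 92
XXXII = 32
92 × 32 = 2944

MMCMXLIV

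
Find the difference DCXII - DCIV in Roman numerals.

DCXII = 612
DCIV = 604
612 - 604 = 8

VIII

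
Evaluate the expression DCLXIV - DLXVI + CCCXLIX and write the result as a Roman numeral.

DCLXIV = 664, DLXVI = 566, CCCXLIX = 349
664 - 566 = 98
98 + 349 = 447

CDXLVII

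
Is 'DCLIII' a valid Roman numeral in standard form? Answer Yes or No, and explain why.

'DCLIII': Check the rules: uses only the symbols I, V, X, L, C, D, M; no symbol is repeated more than three times in a row; V, L and D each appear at most once; no smaller symbol precedes a larger one (values never increase from left to right). Value: D (500) + C (100) + L (50) + I (1) + I (1) + I (1) = 653. So it is a valid standard Roman numeral.

Yes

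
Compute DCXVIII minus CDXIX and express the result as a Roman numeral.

DCXVIII = 618
CDXIX = 419
618 - 419 = 199

CXCIX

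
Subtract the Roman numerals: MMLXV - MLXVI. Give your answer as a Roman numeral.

MMLXV = 2065
MLXVI = 1066
2065 - 1066 = 999

CMXCIX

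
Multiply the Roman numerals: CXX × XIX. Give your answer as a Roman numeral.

CXX = 120
XIX = 19
120 × 19 = 2280

MMCCLXXX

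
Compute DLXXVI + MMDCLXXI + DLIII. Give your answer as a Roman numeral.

DLXXVI = 576, MMDCLXXI = 2671, DLIII = 553
576 + 2671 = 3247
3247 + 553 = 3800

MMMDCCC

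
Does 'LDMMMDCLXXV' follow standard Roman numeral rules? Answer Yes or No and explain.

'LDMMMDCLXXV': L should not appear more than once

No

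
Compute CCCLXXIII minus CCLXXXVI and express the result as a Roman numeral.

CCCLXXIII = 373
CCLXXXVI = 286
373 - 286 = 87

LXXXVII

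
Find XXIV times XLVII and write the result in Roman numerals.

XXIV = 24
XLVII = 47
24 × 47 = 1128

MCXXVIII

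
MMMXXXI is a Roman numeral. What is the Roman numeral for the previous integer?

MMMXXXI = 3031; previous is 3030

MMMXXX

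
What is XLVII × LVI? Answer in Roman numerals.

XLVII = 47
LVI = 56
47 × 56 = 2632

MMDCXXXII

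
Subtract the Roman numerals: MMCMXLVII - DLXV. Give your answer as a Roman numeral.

MMCMXLVII = 2947
DLXV = 565
2947 - 565 = 2382

MMCCCLXXXII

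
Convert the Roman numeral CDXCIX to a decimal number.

CDXCIX: CD=400, XC=90, IX=9
400 + 90 + 9 = 499

499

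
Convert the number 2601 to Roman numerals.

Convert 2601 to Roman numerals:
  2601 contains 2×1000 (MM)
  601 contains 1×500 (D)
  101 contains 1×100 (C)
  1 contains 1×1 (I)

MMDCI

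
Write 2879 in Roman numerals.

Convert 2879 to Roman numerals:
  2879 contains 2×1000 (MM)
  879 contains 1×500 (D)
  379 contains 3×100 (CCC)
  79 contains 1×50 (L)
  29 contains 2×10 (XX)
  9 contains 1×9 (IX)

MMDCCCLXXIX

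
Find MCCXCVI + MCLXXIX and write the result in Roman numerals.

MCCXCVI = 1296
MCLXXIX = 1179
1296 + 1179 = 2475

MMCDLXXV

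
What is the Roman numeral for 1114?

Convert 1114 to Roman numerals:
  1114 contains 1×1000 (M)
  114 contains 1×100 (C)
  14 contains 1×10 (X)
  4 contains 1×4 (IV)

MCXIV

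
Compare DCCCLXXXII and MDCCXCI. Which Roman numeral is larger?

DCCCLXXXII = 882
MDCCXCI = 1791
1791 is larger

MDCCXCI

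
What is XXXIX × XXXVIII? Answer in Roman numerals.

XXXIX = 39
XXXVIII = 38
39 × 38 = 1482

MCDLXXXII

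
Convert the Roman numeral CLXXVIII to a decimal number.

CLXXVIII: C=100, L=50, X=10, X=10, V=5, I=1, I=1, I=1
100 + 50 + 10 + 10 + 5 + 1 + 1 + 1 = 178

178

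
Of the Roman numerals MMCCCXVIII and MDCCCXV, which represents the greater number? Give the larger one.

MMCCCXVIII = 2318
MDCCCXV = 1815
2318 is larger

MMCCCXVIII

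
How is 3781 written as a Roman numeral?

Convert 3781 to Roman numerals:
  3781 contains 3×1000 (MMM)
  781 contains 1×500 (D)
  281 contains 2×100 (CC)
  81 contains 1×50 (L)
  31 contains 3×10 (XXX)
  1 contains 1×1 (I)

MMMDCCLXXXI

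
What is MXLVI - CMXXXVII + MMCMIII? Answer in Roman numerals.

MXLVI = 1046, CMXXXVII = 937, MMCMIII = 2903
1046 - 937 = 109
109 + 2903 = 3012

MMMXII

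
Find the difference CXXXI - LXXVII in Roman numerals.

CXXXI = 131
LXXVII = 77
131 - 77 = 54

LIV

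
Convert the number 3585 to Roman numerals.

Convert 3585 to Roman numerals:
  3585 contains 3×1000 (MMM)
  585 contains 1×500 (D)
  85 contains 1×50 (L)
  35 contains 3×10 (XXX)
  5 contains 1×5 (V)

MMMDLXXXV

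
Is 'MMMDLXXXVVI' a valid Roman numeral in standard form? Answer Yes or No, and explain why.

'MMMDLXXXVVI': V should not appear more than once

No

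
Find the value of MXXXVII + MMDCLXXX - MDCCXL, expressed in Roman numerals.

MXXXVII = 1037, MMDCLXXX = 2680, MDCCXL = 1740
1037 + 2680 = 3717
3717 - 1740 = 1977

MCMLXXVII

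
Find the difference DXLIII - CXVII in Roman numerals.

DXLIII = 543
CXVII = 117
543 - 117 = 426

CDXXVI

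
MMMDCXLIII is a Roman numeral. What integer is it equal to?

MMMDCXLIII: M=1000, M=1000, M=1000, D=500, C=100, XL=40, I=1, I=1, I=1
1000 + 1000 + 1000 + 500 + 100 + 40 + 1 + 1 + 1 = 3643

3643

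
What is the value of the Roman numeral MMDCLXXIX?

MMDCLXXIX: M=1000, M=1000, D=500, C=100, L=50, X=10, X=10, IX=9
1000 + 1000 + 500 + 100 + 50 + 10 + 10 + 9 = 2679

2679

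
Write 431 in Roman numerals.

Convert 431 to Roman numerals:
  431 contains 1×400 (CD)
  31 contains 3×10 (XXX)
  1 contains 1×1 (I)

CDXXXI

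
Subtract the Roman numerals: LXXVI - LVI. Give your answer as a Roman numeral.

LXXVI = 76
LVI = 56
76 - 56 = 20

XX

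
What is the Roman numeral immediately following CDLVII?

CDLVII = 457; next is 458

CDLVIII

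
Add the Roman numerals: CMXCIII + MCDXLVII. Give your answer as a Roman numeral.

CMXCIII = 993
MCDXLVII = 1447
993 + 1447 = 2440

MMCDXL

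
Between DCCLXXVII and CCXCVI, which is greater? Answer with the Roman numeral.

DCCLXXVII = 777
CCXCVI = 296
777 is larger

DCCLXXVII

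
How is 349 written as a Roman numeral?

Convert 349 to Roman numerals:
  349 contains 3×100 (CCC)
  49 contains 1×40 (XL)
  9 contains 1×9 (IX)

CCCXLIX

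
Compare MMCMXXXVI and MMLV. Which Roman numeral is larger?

MMCMXXXVI = 2936
MMLV = 2055
2936 is larger

MMCMXXXVI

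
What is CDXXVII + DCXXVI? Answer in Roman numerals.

CDXXVII = 427
DCXXVI = 626
427 + 626 = 1053

MLIII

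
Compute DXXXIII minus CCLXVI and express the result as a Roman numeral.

DXXXIII = 533
CCLXVI = 266
533 - 266 = 267

CCLXVII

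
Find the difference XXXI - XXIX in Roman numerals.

XXXI = 31
XXIX = 29
31 - 29 = 2

II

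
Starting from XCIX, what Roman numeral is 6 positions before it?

XCIX = 99
99 - 6 = 93

XCIII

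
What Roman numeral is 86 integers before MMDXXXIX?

MMDXXXIX = 2539
2539 - 86 = 2453

MMCDLIII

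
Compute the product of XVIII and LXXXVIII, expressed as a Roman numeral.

XVIII = 18
LXXXVIII = 88
18 × 88 = 1584

MDLXXXIV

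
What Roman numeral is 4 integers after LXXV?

LXXV = 75
75 + 4 = 79

LXXIX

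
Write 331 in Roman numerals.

Convert 331 to Roman numerals:
  331 contains 3×100 (CCC)
  31 contains 3×10 (XXX)
  1 contains 1×1 (I)

CCCXXXI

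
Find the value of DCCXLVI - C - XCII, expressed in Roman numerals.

DCCXLVI = 746, C = 100, XCII = 92
746 - 100 = 646
646 - 92 = 554

DLIV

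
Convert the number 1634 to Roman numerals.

Convert 1634 to Roman numerals:
  1634 contains 1×1000 (M)
  634 contains 1×500 (D)
  134 contains 1×100 (C)
  34 contains 3×10 (XXX)
  4 contains 1×4 (IV)

MDCXXXIV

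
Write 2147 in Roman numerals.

Convert 2147 to Roman numerals:
  2147 contains 2×1000 (MM)
  147 contains 1×100 (C)
  47 contains 1×40 (XL)
  7 contains 1×5 (V)
  2 contains 2×1 (II)

MMCXLVII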